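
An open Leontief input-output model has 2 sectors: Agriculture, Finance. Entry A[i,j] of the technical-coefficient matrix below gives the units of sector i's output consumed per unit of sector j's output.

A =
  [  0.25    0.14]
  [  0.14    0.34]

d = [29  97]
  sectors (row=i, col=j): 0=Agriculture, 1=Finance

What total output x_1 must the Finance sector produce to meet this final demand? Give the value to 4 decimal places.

Form M = I − A:
  [  0.75   -0.14]
  [ -0.14    0.66]
Leontief inverse L = M⁻¹:
  [  1.3883    0.2945]
  [  0.2945    1.5776]
Total output x = L · d:
  x_0 = 1.3883·29 + 0.2945·97 = 68.8263
  x_1 = 0.2945·29 + 1.5776·97 = 161.5692

161.5692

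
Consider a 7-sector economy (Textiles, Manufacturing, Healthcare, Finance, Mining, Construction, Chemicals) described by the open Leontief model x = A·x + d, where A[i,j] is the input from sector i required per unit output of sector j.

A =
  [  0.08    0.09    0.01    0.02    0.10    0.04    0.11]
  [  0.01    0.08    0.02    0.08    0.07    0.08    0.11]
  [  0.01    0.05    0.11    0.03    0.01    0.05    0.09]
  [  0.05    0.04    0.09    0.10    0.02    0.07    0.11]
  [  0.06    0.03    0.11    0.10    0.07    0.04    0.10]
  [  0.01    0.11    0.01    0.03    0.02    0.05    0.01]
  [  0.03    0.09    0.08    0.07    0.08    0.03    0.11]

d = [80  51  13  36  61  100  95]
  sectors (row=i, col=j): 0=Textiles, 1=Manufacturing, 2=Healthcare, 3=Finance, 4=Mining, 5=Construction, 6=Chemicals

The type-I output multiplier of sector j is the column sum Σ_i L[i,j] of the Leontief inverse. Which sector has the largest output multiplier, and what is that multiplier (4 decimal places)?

Form M = I − A:
  [  0.92   -0.09   -0.01   -0.02   -0.10   -0.04   -0.11]
  [ -0.01    0.92   -0.02   -0.08   -0.07   -0.08   -0.11]
  [ -0.01   -0.05    0.89   -0.03   -0.01   -0.05   -0.09]
  [ -0.05   -0.04   -0.09    0.90   -0.02   -0.07   -0.11]
  [ -0.06   -0.03   -0.11   -0.10    0.93   -0.04   -0.10]
  [ -0.01   -0.11   -0.01   -0.03   -0.02    0.95   -0.01]
  [ -0.03   -0.09   -0.08   -0.07   -0.08   -0.03    0.89]
Leontief inverse L = M⁻¹:
  [  1.1101    0.1480    0.0597    0.0739    0.1507    0.0801    0.1885]
  [  0.0350    1.1361    0.0711    0.1347    0.1112    0.1213    0.1824]
  [  0.0251    0.0928    1.1511    0.0652    0.0376    0.0804    0.1442]
  [  0.0765    0.0991    0.1451    1.1515    0.0605    0.1125    0.1867]
  [  0.0911    0.0899    0.1743    0.1570    1.1149    0.0850    0.1856]
  [  0.0209    0.1407    0.0307    0.0581    0.0416    1.0745    0.0470]
  [  0.0581    0.1488    0.1408    0.1286    0.1261    0.0749    1.1943]
Total output x = L · d:
  x_0 = 1.1101·80 + 0.1480·51 + 0.0597·13 + 0.0739·36 + 0.1507·61 + 0.0801·100 + 0.1885·95 = 134.8953
  x_1 = 0.0350·80 + 1.1361·51 + 0.0711·13 + 0.1347·36 + 0.1112·61 + 0.1213·100 + 0.1824·95 = 102.7513
  x_2 = 0.0251·80 + 0.0928·51 + 1.1511·13 + 0.0652·36 + 0.0376·61 + 0.0804·100 + 0.1442·95 = 48.0804
  x_3 = 0.0765·80 + 0.0991·51 + 0.1451·13 + 1.1515·36 + 0.0605·61 + 0.1125·100 + 0.1867·95 = 87.1924
  x_4 = 0.0911·80 + 0.0899·51 + 0.1743·13 + 0.1570·36 + 1.1149·61 + 0.0850·100 + 0.1856·95 = 113.9246
  x_5 = 0.0209·80 + 0.1407·51 + 0.0307·13 + 0.0581·36 + 0.0416·61 + 1.0745·100 + 0.0470·95 = 125.7895
  x_6 = 0.0581·80 + 0.1488·51 + 0.1408·13 + 0.1286·36 + 0.1261·61 + 0.0749·100 + 1.1943·95 = 147.3393
Output multipliers (column sums of L):
  Textiles: 1.4168
  Manufacturing: 1.8553
  Healthcare: 1.7727
  Finance: 1.7690
  Mining: 1.6425
  Construction: 1.6286
  Chemicals: 2.1288

Chemicals (2.1288)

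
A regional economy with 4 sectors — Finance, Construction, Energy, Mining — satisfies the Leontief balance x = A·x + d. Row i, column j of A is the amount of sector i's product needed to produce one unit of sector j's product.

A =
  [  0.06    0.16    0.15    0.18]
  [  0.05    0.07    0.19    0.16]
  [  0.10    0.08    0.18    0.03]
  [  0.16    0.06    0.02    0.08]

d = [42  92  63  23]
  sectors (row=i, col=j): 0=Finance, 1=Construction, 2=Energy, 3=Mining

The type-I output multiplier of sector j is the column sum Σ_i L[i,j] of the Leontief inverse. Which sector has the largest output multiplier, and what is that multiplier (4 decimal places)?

Energy (1.9460)

Form M = I − A:
  [  0.94   -0.16   -0.15   -0.18]
  [ -0.05    0.93   -0.19   -0.16]
  [ -0.10   -0.08    0.82   -0.03]
  [ -0.16   -0.06   -0.02    0.92]
Leontief inverse L = M⁻¹:
  [  1.1526    0.2396    0.2731    0.2761]
  [  0.1315    1.1382    0.2935    0.2332]
  [  0.1612    0.1446    1.2849    0.0986]
  [  0.2125    0.1190    0.0946    1.1523]
Total output x = L · d:
  x_0 = 1.1526·42 + 0.2396·92 + 0.2731·63 + 0.2761·23 = 94.0089
  x_1 = 0.1315·42 + 1.1382·92 + 0.2935·63 + 0.2332·23 = 134.0859
  x_2 = 0.1612·42 + 0.1446·92 + 1.2849·63 + 0.0986·23 = 103.2902
  x_3 = 0.2125·42 + 0.1190·92 + 0.0946·63 + 1.1523·23 = 52.3396
Output multipliers (column sums of L):
  Finance: 1.6578
  Construction: 1.6414
  Energy: 1.9460
  Mining: 1.7602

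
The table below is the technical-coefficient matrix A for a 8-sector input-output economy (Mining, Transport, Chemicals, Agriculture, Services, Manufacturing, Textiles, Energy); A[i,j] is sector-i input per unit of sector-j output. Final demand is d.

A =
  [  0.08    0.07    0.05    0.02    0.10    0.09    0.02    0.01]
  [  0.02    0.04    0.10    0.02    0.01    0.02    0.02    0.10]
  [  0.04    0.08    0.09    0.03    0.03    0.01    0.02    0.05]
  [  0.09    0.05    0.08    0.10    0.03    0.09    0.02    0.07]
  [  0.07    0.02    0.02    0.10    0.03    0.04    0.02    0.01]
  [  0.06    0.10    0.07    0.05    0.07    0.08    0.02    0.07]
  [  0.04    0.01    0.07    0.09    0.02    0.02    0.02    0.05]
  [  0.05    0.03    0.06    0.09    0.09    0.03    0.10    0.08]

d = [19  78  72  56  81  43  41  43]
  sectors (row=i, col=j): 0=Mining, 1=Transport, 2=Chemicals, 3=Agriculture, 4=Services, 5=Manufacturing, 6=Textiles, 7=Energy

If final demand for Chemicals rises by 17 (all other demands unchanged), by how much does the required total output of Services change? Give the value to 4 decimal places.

Form M = I − A:
  [  0.92   -0.07   -0.05   -0.02   -0.10   -0.09   -0.02   -0.01]
  [ -0.02    0.96   -0.10   -0.02   -0.01   -0.02   -0.02   -0.10]
  [ -0.04   -0.08    0.91   -0.03   -0.03   -0.01   -0.02   -0.05]
  [ -0.09   -0.05   -0.08    0.90   -0.03   -0.09   -0.02   -0.07]
  [ -0.07   -0.02   -0.02   -0.10    0.97   -0.04   -0.02   -0.01]
  [ -0.06   -0.10   -0.07   -0.05   -0.07    0.92   -0.02   -0.07]
  [ -0.04   -0.01   -0.07   -0.09   -0.02   -0.02    0.98   -0.05]
  [ -0.05   -0.03   -0.06   -0.09   -0.09   -0.03   -0.10    0.92]
Leontief inverse L = M⁻¹:
  [  1.1226    0.1113    0.0983    0.0616    0.1363    0.1276    0.0387    0.0476]
  [  0.0495    1.0696    0.1412    0.0538    0.0385    0.0419    0.0422    0.1345]
  [  0.0705    0.1105    1.1327    0.0622    0.0564    0.0337    0.0385    0.0843]
  [  0.1454    0.1034    0.1452    1.1551    0.0787    0.1395    0.0486    0.1227]
  [  0.1056    0.0507    0.0573    0.1343    1.0579    0.0732    0.0342    0.0389]
  [  0.1094    0.1478    0.1317    0.1019    0.1133    1.1222    0.0476    0.1214]
  [  0.0744    0.0406    0.1097    0.1262    0.0479    0.0490    1.0379    0.0814]
  [  0.1034    0.0724    0.1198    0.1523    0.1324    0.0732    0.1284    1.1281]
Total output x = L · d:
  x_0 = 1.1226·19 + 0.1113·78 + 0.0983·72 + 0.0616·56 + 0.1363·81 + 0.1276·43 + 0.0387·41 + 0.0476·43 = 60.6902
  x_1 = 0.0495·19 + 1.0696·78 + 0.1412·72 + 0.0538·56 + 0.0385·81 + 0.0419·43 + 0.0422·41 + 0.1345·43 = 109.9850
  x_2 = 0.0705·19 + 0.1105·78 + 1.1327·72 + 0.0622·56 + 0.0564·81 + 0.0337·43 + 0.0385·41 + 0.0843·43 = 106.2272
  x_3 = 0.1454·19 + 0.1034·78 + 0.1452·72 + 1.1551·56 + 0.0787·81 + 0.1395·43 + 0.0486·41 + 0.1227·43 = 105.6129
  x_4 = 0.1056·19 + 0.0507·78 + 0.0573·72 + 0.1343·56 + 1.0579·81 + 0.0732·43 + 0.0342·41 + 0.0389·43 = 109.5108
  x_5 = 0.1094·19 + 0.1478·78 + 0.1317·72 + 0.1019·56 + 0.1133·81 + 1.1222·43 + 0.0476·41 + 0.1214·43 = 93.3950
  x_6 = 0.0744·19 + 0.0406·78 + 0.1097·72 + 0.1262·56 + 0.0479·81 + 0.0490·43 + 1.0379·41 + 0.0814·43 = 71.5793
  x_7 = 0.1034·19 + 0.0724·78 + 0.1198·72 + 0.1523·56 + 0.1324·81 + 0.0732·43 + 0.1284·41 + 1.1281·43 = 92.4224
Δx_4 = L[4,2] · Δd_2 = 0.0573 · 17 = 0.9733

0.9733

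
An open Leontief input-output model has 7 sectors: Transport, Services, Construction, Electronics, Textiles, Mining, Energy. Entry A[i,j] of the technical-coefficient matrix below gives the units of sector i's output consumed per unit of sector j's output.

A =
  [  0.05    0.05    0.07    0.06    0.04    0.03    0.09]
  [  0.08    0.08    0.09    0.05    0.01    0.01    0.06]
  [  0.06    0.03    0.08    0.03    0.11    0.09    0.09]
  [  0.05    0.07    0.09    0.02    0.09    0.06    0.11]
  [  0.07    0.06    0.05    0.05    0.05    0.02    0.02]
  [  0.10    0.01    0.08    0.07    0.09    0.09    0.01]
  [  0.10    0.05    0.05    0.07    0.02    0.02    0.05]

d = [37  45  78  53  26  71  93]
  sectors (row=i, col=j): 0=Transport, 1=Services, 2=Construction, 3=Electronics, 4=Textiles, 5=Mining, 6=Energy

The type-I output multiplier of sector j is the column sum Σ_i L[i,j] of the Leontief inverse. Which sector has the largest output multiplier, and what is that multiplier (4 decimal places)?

Construction (1.8611)

Form M = I − A:
  [  0.95   -0.05   -0.07   -0.06   -0.04   -0.03   -0.09]
  [ -0.08    0.92   -0.09   -0.05   -0.01   -0.01   -0.06]
  [ -0.06   -0.03    0.92   -0.03   -0.11   -0.09   -0.09]
  [ -0.05   -0.07   -0.09    0.98   -0.09   -0.06   -0.11]
  [ -0.07   -0.06   -0.05   -0.05    0.95   -0.02   -0.02]
  [ -0.10   -0.01   -0.08   -0.07   -0.09    0.91   -0.01]
  [ -0.10   -0.05   -0.05   -0.07   -0.02   -0.02    0.95]
Leontief inverse L = M⁻¹:
  [  1.0980    0.0836    0.1175    0.0928    0.0780    0.0595    0.1334]
  [  0.1255    1.1137    0.1381    0.0815    0.0466    0.0388    0.1061]
  [  0.1211    0.0684    1.1373    0.0728    0.1595    0.1285    0.1367]
  [  0.1113    0.1102    0.1475    1.0625    0.1360    0.0960    0.1584]
  [  0.1073    0.0886    0.0899    0.0761    1.0810    0.0434    0.0563]
  [  0.1534    0.0456    0.1357    0.1079    0.1411    1.1294    0.0576]
  [  0.1423    0.0820    0.0951    0.1001    0.0548    0.0468    1.0935]
Total output x = L · d:
  x_0 = 1.0980·37 + 0.0836·45 + 0.1175·78 + 0.0928·53 + 0.0780·26 + 0.0595·71 + 0.1334·93 = 77.1320
  x_1 = 0.1255·37 + 1.1137·45 + 0.1381·78 + 0.0815·53 + 0.0466·26 + 0.0388·71 + 0.1061·93 = 83.6879
  x_2 = 0.1211·37 + 0.0684·45 + 1.1373·78 + 0.0728·53 + 0.1595·26 + 0.1285·71 + 0.1367·93 = 126.1051
  x_3 = 0.1113·37 + 0.1102·45 + 0.1475·78 + 1.0625·53 + 0.1360·26 + 0.0960·71 + 0.1584·93 = 101.9794
  x_4 = 0.1073·37 + 0.0886·45 + 0.0899·78 + 0.0761·53 + 1.0810·26 + 0.0434·71 + 0.0563·93 = 55.4231
  x_5 = 0.1534·37 + 0.0456·45 + 0.1357·78 + 0.1079·53 + 0.1411·26 + 1.1294·71 + 0.0576·93 = 113.2377
  x_6 = 0.1423·37 + 0.0820·45 + 0.0951·78 + 0.1001·53 + 0.0548·26 + 0.0468·71 + 1.0935·93 = 128.1207
Output multipliers (column sums of L):
  Transport: 1.8589
  Services: 1.5920
  Construction: 1.8611
  Electronics: 1.5936
  Textiles: 1.6969
  Mining: 1.5424
  Energy: 1.7421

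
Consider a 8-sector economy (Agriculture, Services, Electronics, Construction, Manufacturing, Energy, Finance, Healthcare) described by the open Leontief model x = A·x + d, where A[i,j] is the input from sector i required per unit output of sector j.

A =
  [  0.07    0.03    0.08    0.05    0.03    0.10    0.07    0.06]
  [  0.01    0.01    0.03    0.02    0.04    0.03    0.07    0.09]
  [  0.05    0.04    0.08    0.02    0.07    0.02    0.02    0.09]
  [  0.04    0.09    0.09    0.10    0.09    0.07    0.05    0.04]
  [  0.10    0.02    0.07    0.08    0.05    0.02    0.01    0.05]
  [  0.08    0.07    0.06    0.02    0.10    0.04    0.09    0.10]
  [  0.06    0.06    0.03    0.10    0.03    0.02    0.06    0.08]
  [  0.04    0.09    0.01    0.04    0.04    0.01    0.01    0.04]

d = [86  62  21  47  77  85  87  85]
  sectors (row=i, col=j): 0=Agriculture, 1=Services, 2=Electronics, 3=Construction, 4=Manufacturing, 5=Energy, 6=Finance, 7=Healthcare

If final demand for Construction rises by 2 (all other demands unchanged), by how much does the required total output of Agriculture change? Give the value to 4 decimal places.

0.1892

Form M = I − A:
  [  0.93   -0.03   -0.08   -0.05   -0.03   -0.10   -0.07   -0.06]
  [ -0.01    0.99   -0.03   -0.02   -0.04   -0.03   -0.07   -0.09]
  [ -0.05   -0.04    0.92   -0.02   -0.07   -0.02   -0.02   -0.09]
  [ -0.04   -0.09   -0.09    0.90   -0.09   -0.07   -0.05   -0.04]
  [ -0.10   -0.02   -0.07   -0.08    0.95   -0.02   -0.01   -0.05]
  [ -0.08   -0.07   -0.06   -0.02   -0.10    0.96   -0.09   -0.10]
  [ -0.06   -0.06   -0.03   -0.10   -0.03   -0.02    0.94   -0.08]
  [ -0.04   -0.09   -0.01   -0.04   -0.04   -0.01   -0.01    0.96]
Leontief inverse L = M⁻¹:
  [  1.1196    0.0765    0.1289    0.0946    0.0797    0.1338    0.1118    0.1206]
  [  0.0384    1.0391    0.0543    0.0488    0.0664    0.0457    0.0904    0.1227]
  [  0.0865    0.0724    1.1156    0.0523    0.1045    0.0428    0.0450    0.1326]
  [  0.0950    0.1399    0.1482    1.1537    0.1480    0.1077    0.0950    0.1079]
  [  0.1402    0.0565    0.1143    0.1184    1.0899    0.0519    0.0410    0.0953]
  [  0.1340    0.1167    0.1098    0.0713    0.1481    1.0743    0.1310    0.1631]
  [  0.0995    0.1022    0.0720    0.1443    0.0718    0.0512    1.0951    0.1289]
  [  0.0634    0.1118    0.0349    0.0643    0.0645    0.0287    0.0320    1.0711]
Total output x = L · d:
  x_0 = 1.1196·86 + 0.0765·62 + 0.1289·21 + 0.0946·47 + 0.0797·77 + 0.1338·85 + 0.1118·87 + 0.1206·85 = 145.6730
  x_1 = 0.0384·86 + 1.0391·62 + 0.0543·21 + 0.0488·47 + 0.0664·77 + 0.0457·85 + 0.0904·87 + 0.1227·85 = 98.4532
  x_2 = 0.0865·86 + 0.0724·62 + 1.1156·21 + 0.0523·47 + 0.1045·77 + 0.0428·85 + 0.0450·87 + 0.1326·85 = 64.6843
  x_3 = 0.0950·86 + 0.1399·62 + 0.1482·21 + 1.1537·47 + 0.1480·77 + 0.1077·85 + 0.0950·87 + 0.1079·85 = 112.1714
  x_4 = 0.1402·86 + 0.0565·62 + 0.1143·21 + 0.1184·47 + 1.0899·77 + 0.0519·85 + 0.0410·87 + 0.0953·85 = 123.5238
  x_5 = 0.1340·86 + 0.1167·62 + 0.1098·21 + 0.0713·47 + 0.1481·77 + 1.0743·85 + 0.1310·87 + 0.1631·85 = 152.3932
  x_6 = 0.0995·86 + 0.1022·62 + 0.0720·21 + 0.1443·47 + 0.0718·77 + 0.0512·85 + 1.0951·87 + 0.1289·85 = 139.3072
  x_7 = 0.0634·86 + 0.1118·62 + 0.0349·21 + 0.0643·47 + 0.0645·77 + 0.0287·85 + 0.0320·87 + 1.0711·85 = 117.3743
Δx_0 = L[0,3] · Δd_3 = 0.0946 · 2 = 0.1892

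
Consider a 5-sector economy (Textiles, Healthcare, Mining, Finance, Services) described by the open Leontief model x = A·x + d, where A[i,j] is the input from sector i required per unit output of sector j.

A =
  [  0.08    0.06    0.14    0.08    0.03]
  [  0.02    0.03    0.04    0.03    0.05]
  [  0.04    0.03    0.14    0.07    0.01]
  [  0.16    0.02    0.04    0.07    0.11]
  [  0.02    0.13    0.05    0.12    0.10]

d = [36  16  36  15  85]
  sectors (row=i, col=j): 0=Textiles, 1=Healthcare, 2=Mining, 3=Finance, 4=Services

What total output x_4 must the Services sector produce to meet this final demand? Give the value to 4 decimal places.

107.7747

Form M = I − A:
  [  0.92   -0.06   -0.14   -0.08   -0.03]
  [ -0.02    0.97   -0.04   -0.03   -0.05]
  [ -0.04   -0.03    0.86   -0.07   -0.01]
  [ -0.16   -0.02   -0.04    0.93   -0.11]
  [ -0.02   -0.13   -0.05   -0.12    0.90]
Leontief inverse L = M⁻¹:
  [  1.1197    0.0857    0.1953    0.1214    0.0591]
  [  0.0354    1.0449    0.0605    0.0498    0.0660]
  [  0.0706    0.0471    1.1829    0.1006    0.0304]
  [  0.2037    0.0586    0.0966    1.1211    0.1481]
  [  0.0611    0.1633    0.0917    0.1650    1.1434]
Total output x = L · d:
  x_0 = 1.1197·36 + 0.0857·16 + 0.1953·36 + 0.1214·15 + 0.0591·85 = 55.5583
  x_1 = 0.0354·36 + 1.0449·16 + 0.0605·36 + 0.0498·15 + 0.0660·85 = 26.5293
  x_2 = 0.0706·36 + 0.0471·16 + 1.1829·36 + 0.1006·15 + 0.0304·85 = 49.9730
  x_3 = 0.2037·36 + 0.0586·16 + 0.0966·36 + 1.1211·15 + 0.1481·85 = 41.1549
  x_4 = 0.0611·36 + 0.1633·16 + 0.0917·36 + 0.1650·15 + 1.1434·85 = 107.7747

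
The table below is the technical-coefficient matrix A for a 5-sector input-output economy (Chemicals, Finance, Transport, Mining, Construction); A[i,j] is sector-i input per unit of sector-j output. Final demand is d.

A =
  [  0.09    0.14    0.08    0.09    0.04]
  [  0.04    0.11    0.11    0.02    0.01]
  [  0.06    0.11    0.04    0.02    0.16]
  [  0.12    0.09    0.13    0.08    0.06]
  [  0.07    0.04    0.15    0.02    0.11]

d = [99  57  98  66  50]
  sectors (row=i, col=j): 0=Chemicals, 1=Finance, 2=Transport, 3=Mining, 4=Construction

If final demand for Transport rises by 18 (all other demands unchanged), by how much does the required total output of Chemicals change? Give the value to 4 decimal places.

Form M = I − A:
  [  0.91   -0.14   -0.08   -0.09   -0.04]
  [ -0.04    0.89   -0.11   -0.02   -0.01]
  [ -0.06   -0.11    0.96   -0.02   -0.16]
  [ -0.12   -0.09   -0.13    0.92   -0.06]
  [ -0.07   -0.04   -0.15   -0.02    0.89]
Leontief inverse L = M⁻¹:
  [  1.1411    0.2143    0.1500    0.1215    0.0888]
  [  0.0692    1.1588    0.1506    0.0362    0.0456]
  [  0.1019    0.1666    1.1075    0.0422    0.2084]
  [  0.1774    0.1714    0.2045    1.1151    0.1218]
  [  0.1140    0.1009    0.2098    0.0434    1.1705]
Total output x = L · d:
  x_0 = 1.1411·99 + 0.2143·57 + 0.1500·98 + 0.1215·66 + 0.0888·50 = 152.3379
  x_1 = 0.0692·99 + 1.1588·57 + 0.1506·98 + 0.0362·66 + 0.0456·50 = 92.3268
  x_2 = 0.1019·99 + 0.1666·57 + 1.1075·98 + 0.0422·66 + 0.2084·50 = 141.3284
  x_3 = 0.1774·99 + 0.1714·57 + 0.2045·98 + 1.1151·66 + 0.1218·50 = 127.0672
  x_4 = 0.1140·99 + 0.1009·57 + 0.2098·98 + 0.0434·66 + 1.1705·50 = 98.9858
Δx_0 = L[0,2] · Δd_2 = 0.1500 · 18 = 2.6996

2.6996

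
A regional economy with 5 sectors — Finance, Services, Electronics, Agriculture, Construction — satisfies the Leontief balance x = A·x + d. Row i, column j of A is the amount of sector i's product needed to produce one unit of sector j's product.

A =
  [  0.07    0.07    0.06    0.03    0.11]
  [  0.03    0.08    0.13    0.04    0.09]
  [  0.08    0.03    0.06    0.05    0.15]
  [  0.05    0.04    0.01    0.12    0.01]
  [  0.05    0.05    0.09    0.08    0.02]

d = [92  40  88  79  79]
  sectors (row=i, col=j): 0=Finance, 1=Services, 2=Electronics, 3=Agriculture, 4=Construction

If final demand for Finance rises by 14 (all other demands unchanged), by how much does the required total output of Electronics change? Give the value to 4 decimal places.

1.5533

Form M = I − A:
  [  0.93   -0.07   -0.06   -0.03   -0.11]
  [ -0.03    0.92   -0.13   -0.04   -0.09]
  [ -0.08   -0.03    0.94   -0.05   -0.15]
  [ -0.05   -0.04   -0.01    0.88   -0.01]
  [ -0.05   -0.05   -0.09   -0.08    0.98]
Leontief inverse L = M⁻¹:
  [  1.0981    0.0974    0.0984    0.0609    0.1479]
  [  0.0617    1.1078    0.1709    0.0745    0.1356]
  [  0.1110    0.0581    1.0977    0.0858    0.1867]
  [  0.0673    0.0574    0.0272    1.1454    0.0287]
  [  0.0749    0.0715    0.1168    0.1083    1.0544]
Total output x = L · d:
  x_0 = 1.0981·92 + 0.0974·40 + 0.0984·88 + 0.0609·79 + 0.1479·79 = 130.0736
  x_1 = 0.0617·92 + 1.1078·40 + 0.1709·88 + 0.0745·79 + 0.1356·79 = 81.6318
  x_2 = 0.1110·92 + 0.0581·40 + 1.0977·88 + 0.0858·79 + 0.1867·79 = 130.6566
  x_3 = 0.0673·92 + 0.0574·40 + 0.0272·88 + 1.1454·79 + 0.0287·79 = 103.6298
  x_4 = 0.0749·92 + 0.0715·40 + 0.1168·88 + 0.1083·79 + 1.0544·79 = 111.8722
Δx_2 = L[2,0] · Δd_0 = 0.1110 · 14 = 1.5533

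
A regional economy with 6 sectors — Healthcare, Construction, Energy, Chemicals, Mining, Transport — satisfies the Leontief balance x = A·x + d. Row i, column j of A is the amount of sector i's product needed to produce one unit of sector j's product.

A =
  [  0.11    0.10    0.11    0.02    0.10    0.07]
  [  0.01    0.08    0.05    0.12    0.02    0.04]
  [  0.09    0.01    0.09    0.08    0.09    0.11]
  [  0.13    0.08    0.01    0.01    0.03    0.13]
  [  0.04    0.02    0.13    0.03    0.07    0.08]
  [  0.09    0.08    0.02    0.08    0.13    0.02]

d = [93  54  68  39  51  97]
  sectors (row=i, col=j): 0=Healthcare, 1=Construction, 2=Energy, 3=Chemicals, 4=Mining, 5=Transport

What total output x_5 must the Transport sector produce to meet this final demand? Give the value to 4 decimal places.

Form M = I − A:
  [  0.89   -0.10   -0.11   -0.02   -0.10   -0.07]
  [ -0.01    0.92   -0.05   -0.12   -0.02   -0.04]
  [ -0.09   -0.01    0.91   -0.08   -0.09   -0.11]
  [ -0.13   -0.08   -0.01    0.99   -0.03   -0.13]
  [ -0.04   -0.02   -0.13   -0.03    0.93   -0.08]
  [ -0.09   -0.08   -0.02   -0.08   -0.13    0.98]
Leontief inverse L = M⁻¹:
  [  1.1749    0.1512    0.1780    0.0723    0.1678    0.1334]
  [  0.0533    1.1151    0.0789    0.1509    0.0538    0.0826]
  [  0.1591    0.0587    1.1490    0.1218    0.1575    0.1717]
  [  0.1817    0.1284    0.0565    1.0503    0.0855    0.1709]
  [  0.0920    0.0535    0.1782    0.0673    1.1238    0.1294]
  [  0.1425    0.1237    0.0745    0.1161    0.1791    1.0740]
Total output x = L · d:
  x_0 = 1.1749·93 + 0.1512·54 + 0.1780·68 + 0.0723·39 + 0.1678·51 + 0.1334·97 = 153.8457
  x_1 = 0.0533·93 + 1.1151·54 + 0.0789·68 + 0.1509·39 + 0.0538·51 + 0.0826·97 = 87.1732
  x_2 = 0.1591·93 + 0.0587·54 + 1.1490·68 + 0.1218·39 + 0.1575·51 + 0.1717·97 = 125.5401
  x_3 = 0.1817·93 + 0.1284·54 + 0.0565·68 + 1.0503·39 + 0.0855·51 + 0.1709·97 = 89.5760
  x_4 = 0.0920·93 + 0.0535·54 + 0.1782·68 + 0.0673·39 + 1.1238·51 + 0.1294·97 = 96.0560
  x_5 = 0.1425·93 + 0.1237·54 + 0.0745·68 + 0.1161·39 + 0.1791·51 + 1.0740·97 = 142.8409

142.8409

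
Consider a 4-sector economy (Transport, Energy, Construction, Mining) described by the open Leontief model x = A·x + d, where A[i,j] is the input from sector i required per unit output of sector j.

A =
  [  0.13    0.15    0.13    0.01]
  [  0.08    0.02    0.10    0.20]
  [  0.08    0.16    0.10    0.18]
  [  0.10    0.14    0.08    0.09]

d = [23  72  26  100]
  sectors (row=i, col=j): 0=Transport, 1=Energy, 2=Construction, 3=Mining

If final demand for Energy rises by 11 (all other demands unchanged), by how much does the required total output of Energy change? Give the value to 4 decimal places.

Form M = I − A:
  [  0.87   -0.15   -0.13   -0.01]
  [ -0.08    0.98   -0.10   -0.20]
  [ -0.08   -0.16    0.90   -0.18]
  [ -0.10   -0.14   -0.08    0.91]
Leontief inverse L = M⁻¹:
  [  1.2023    0.2333    0.2090    0.1058]
  [  0.1499    1.1110    0.1699    0.2794]
  [  0.1675    0.2622    1.1907    0.2950]
  [  0.1699    0.2196    0.1538    1.1795]
Total output x = L · d:
  x_0 = 1.2023·23 + 0.2333·72 + 0.2090·26 + 0.1058·100 = 60.4609
  x_1 = 0.1499·23 + 1.1110·72 + 0.1699·26 + 0.2794·100 = 115.8039
  x_2 = 0.1675·23 + 0.2622·72 + 1.1907·26 + 0.2950·100 = 83.1831
  x_3 = 0.1699·23 + 0.2196·72 + 0.1538·26 + 1.1795·100 = 141.6629
Δx_1 = L[1,1] · Δd_1 = 1.1110 · 11 = 12.2212

12.2212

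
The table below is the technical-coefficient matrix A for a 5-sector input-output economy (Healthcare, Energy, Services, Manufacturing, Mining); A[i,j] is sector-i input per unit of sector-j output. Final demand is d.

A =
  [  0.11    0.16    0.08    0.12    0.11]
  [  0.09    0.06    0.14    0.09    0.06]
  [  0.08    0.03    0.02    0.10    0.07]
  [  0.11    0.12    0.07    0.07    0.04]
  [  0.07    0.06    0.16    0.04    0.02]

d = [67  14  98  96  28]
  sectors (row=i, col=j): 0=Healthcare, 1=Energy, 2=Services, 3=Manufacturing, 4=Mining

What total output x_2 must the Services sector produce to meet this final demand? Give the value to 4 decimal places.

131.3526

Form M = I − A:
  [  0.89   -0.16   -0.08   -0.12   -0.11]
  [ -0.09    0.94   -0.14   -0.09   -0.06]
  [ -0.08   -0.03    0.98   -0.10   -0.07]
  [ -0.11   -0.12   -0.07    0.93   -0.04]
  [ -0.07   -0.06   -0.16   -0.04    0.98]
Leontief inverse L = M⁻¹:
  [  1.2033    0.2476    0.1762    0.2055    0.1712]
  [  0.1596    1.1242    0.2023    0.1558    0.1075]
  [  0.1302    0.0812    1.0695    0.1440    0.1019]
  [  0.1781    0.1851    0.1363    1.1346    0.0874]
  [  0.1242    0.1073    0.2052    0.0940    1.0594]
Total output x = L · d:
  x_0 = 1.2033·67 + 0.2476·14 + 0.1762·98 + 0.2055·96 + 0.1712·28 = 125.8891
  x_1 = 0.1596·67 + 1.1242·14 + 0.2023·98 + 0.1558·96 + 0.1075·28 = 64.2218
  x_2 = 0.1302·67 + 0.0812·14 + 1.0695·98 + 0.1440·96 + 0.1019·28 = 131.3526
  x_3 = 0.1781·67 + 0.1851·14 + 0.1363·98 + 1.1346·96 + 0.0874·28 = 139.2409
  x_4 = 0.1242·67 + 0.1073·14 + 0.2052·98 + 0.0940·96 + 1.0594·28 = 68.6241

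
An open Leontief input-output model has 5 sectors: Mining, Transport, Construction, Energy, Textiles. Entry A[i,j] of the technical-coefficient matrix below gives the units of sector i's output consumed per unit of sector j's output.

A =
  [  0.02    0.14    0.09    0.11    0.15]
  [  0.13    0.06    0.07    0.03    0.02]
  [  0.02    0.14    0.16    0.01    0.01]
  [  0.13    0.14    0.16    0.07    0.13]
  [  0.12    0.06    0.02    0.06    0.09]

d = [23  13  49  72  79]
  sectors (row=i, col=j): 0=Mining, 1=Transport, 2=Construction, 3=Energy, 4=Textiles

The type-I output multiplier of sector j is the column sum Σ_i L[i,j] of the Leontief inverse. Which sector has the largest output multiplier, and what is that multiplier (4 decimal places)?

Form M = I − A:
  [  0.98   -0.14   -0.09   -0.11   -0.15]
  [ -0.13    0.94   -0.07   -0.03   -0.02]
  [ -0.02   -0.14    0.84   -0.01   -0.01]
  [ -0.13   -0.14   -0.16    0.93   -0.13]
  [ -0.12   -0.06   -0.02   -0.06    0.91]
Leontief inverse L = M⁻¹:
  [  1.0998    0.2254    0.1707    0.1527    0.2099]
  [  0.1669    1.1203    0.1244    0.0612    0.0622]
  [  0.0586    0.1966    1.2193    0.0284    0.0314]
  [  0.2129    0.2514    0.2628    1.1246    0.2042]
  [  0.1713    0.1245    0.0748    0.0989    1.1448]
Total output x = L · d:
  x_0 = 1.0998·23 + 0.2254·13 + 0.1707·49 + 0.1527·72 + 0.2099·79 = 64.1687
  x_1 = 0.1669·23 + 1.1203·13 + 0.1244·49 + 0.0612·72 + 0.0622·79 = 33.8237
  x_2 = 0.0586·23 + 0.1966·13 + 1.2193·49 + 0.0284·72 + 0.0314·79 = 68.1762
  x_3 = 0.2129·23 + 0.2514·13 + 0.2628·49 + 1.1246·72 + 0.2042·79 = 118.1382
  x_4 = 0.1713·23 + 0.1245·13 + 0.0748·49 + 0.0989·72 + 1.1448·79 = 106.7928
Output multipliers (column sums of L):
  Mining: 1.7095
  Transport: 1.9181
  Construction: 1.8520
  Energy: 1.4659
  Textiles: 1.6526

Transport (1.9181)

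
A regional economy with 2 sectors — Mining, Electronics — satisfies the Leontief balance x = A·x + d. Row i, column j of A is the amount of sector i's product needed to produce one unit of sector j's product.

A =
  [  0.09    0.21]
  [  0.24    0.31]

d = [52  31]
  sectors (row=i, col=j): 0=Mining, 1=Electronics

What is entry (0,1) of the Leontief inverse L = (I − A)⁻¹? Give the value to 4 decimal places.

Form M = I − A:
  [  0.91   -0.21]
  [ -0.24    0.69]
Leontief inverse L = M⁻¹:
  [  1.1948    0.3636]
  [  0.4156    1.5758]
Total output x = L · d:
  x_0 = 1.1948·52 + 0.3636·31 = 73.4026
  x_1 = 0.4156·52 + 1.5758·31 = 70.4589

L[0,1] = 0.3636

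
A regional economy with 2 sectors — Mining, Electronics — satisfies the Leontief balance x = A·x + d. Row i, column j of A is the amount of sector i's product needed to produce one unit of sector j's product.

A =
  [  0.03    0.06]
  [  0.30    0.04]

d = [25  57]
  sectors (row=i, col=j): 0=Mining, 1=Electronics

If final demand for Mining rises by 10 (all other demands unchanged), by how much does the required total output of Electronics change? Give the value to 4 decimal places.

3.2852

Form M = I − A:
  [  0.97   -0.06]
  [ -0.30    0.96]
Leontief inverse L = M⁻¹:
  [  1.0512    0.0657]
  [  0.3285    1.0622]
Total output x = L · d:
  x_0 = 1.0512·25 + 0.0657·57 = 30.0263
  x_1 = 0.3285·25 + 1.0622·57 = 68.7582
Δx_1 = L[1,0] · Δd_0 = 0.3285 · 10 = 3.2852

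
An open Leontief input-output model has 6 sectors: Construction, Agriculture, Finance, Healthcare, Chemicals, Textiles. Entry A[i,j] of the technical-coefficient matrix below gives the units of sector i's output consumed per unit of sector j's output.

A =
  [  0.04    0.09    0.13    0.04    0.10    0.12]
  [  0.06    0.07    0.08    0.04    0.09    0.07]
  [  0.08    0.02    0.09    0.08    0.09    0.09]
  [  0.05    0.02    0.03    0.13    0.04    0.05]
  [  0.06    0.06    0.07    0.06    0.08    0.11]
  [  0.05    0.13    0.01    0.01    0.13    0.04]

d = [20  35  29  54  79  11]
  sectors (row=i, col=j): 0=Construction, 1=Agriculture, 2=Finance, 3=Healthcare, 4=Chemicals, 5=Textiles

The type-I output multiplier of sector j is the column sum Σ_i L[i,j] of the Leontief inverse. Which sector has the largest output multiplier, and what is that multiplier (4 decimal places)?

Form M = I − A:
  [  0.96   -0.09   -0.13   -0.04   -0.10   -0.12]
  [ -0.06    0.93   -0.08   -0.04   -0.09   -0.07]
  [ -0.08   -0.02    0.91   -0.08   -0.09   -0.09]
  [ -0.05   -0.02   -0.03    0.87   -0.04   -0.05]
  [ -0.06   -0.06   -0.07   -0.06    0.92   -0.11]
  [ -0.05   -0.13   -0.01   -0.01   -0.13    0.96]
Leontief inverse L = M⁻¹:
  [  1.0928    0.1502    0.1884    0.0893    0.1827    0.1908]
  [  0.1010    1.1174    0.1286    0.0800    0.1544    0.1280]
  [  0.1240    0.0708    1.1409    0.1266    0.1591    0.1524]
  [  0.0791    0.0520    0.0618    1.1679    0.0832    0.0898]
  [  0.1028    0.1125    0.1182    0.1020    1.1490    0.1691]
  [  0.0866    0.1756    0.0558    0.0428    0.1886    1.0944]
Total output x = L · d:
  x_0 = 1.0928·20 + 0.1502·35 + 0.1884·29 + 0.0893·54 + 0.1827·79 + 0.1908·11 = 53.9315
  x_1 = 0.1010·20 + 1.1174·35 + 0.1286·29 + 0.0800·54 + 0.1544·79 + 0.1280·11 = 62.7856
  x_2 = 0.1240·20 + 0.0708·35 + 1.1409·29 + 0.1266·54 + 0.1591·79 + 0.1524·11 = 59.1239
  x_3 = 0.0791·20 + 0.0520·35 + 0.0618·29 + 1.1679·54 + 0.0832·79 + 0.0898·11 = 75.8222
  x_4 = 0.1028·20 + 0.1125·35 + 0.1182·29 + 0.1020·54 + 1.1490·79 + 0.1691·11 = 107.5570
  x_5 = 0.0866·20 + 0.1756·35 + 0.0558·29 + 0.0428·54 + 0.1886·79 + 1.0944·11 = 38.7402
Output multipliers (column sums of L):
  Construction: 1.5863
  Agriculture: 1.6785
  Finance: 1.6936
  Healthcare: 1.6084
  Chemicals: 1.9170
  Textiles: 1.8246

Chemicals (1.9170)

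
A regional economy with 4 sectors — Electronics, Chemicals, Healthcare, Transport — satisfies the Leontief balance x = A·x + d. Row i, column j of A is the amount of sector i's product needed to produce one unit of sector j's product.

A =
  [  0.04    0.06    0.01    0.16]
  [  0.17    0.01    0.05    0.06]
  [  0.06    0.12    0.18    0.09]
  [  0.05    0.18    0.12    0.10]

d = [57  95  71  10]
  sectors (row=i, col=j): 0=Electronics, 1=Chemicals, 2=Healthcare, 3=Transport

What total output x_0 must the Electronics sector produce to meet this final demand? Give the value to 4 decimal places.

Form M = I − A:
  [  0.96   -0.06   -0.01   -0.16]
  [ -0.17    0.99   -0.05   -0.06]
  [ -0.06   -0.12    0.82   -0.09]
  [ -0.05   -0.18   -0.12    0.90]
Leontief inverse L = M⁻¹:
  [  1.0745    0.1080    0.0494    0.2032]
  [  0.1976    1.0528    0.0832    0.1136]
  [  0.1202    0.1885    1.2558    0.1595]
  [  0.1152    0.2417    0.1868    1.1664]
Total output x = L · d:
  x_0 = 1.0745·57 + 0.1080·95 + 0.0494·71 + 0.2032·10 = 77.0501
  x_1 = 0.1976·57 + 1.0528·95 + 0.0832·71 + 0.1136·10 = 118.3251
  x_2 = 0.1202·57 + 0.1885·95 + 1.2558·71 + 0.1595·10 = 115.5162
  x_3 = 0.1152·57 + 0.2417·95 + 0.1868·71 + 1.1664·10 = 54.4589

77.0501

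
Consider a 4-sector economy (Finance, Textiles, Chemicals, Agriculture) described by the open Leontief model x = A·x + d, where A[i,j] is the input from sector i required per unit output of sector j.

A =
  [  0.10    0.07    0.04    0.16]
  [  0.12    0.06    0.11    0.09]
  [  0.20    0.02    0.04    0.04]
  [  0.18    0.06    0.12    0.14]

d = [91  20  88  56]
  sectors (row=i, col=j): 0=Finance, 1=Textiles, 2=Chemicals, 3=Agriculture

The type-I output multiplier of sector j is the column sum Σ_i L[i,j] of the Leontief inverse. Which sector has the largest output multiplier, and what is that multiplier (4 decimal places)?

Finance (1.9724)

Form M = I − A:
  [  0.90   -0.07   -0.04   -0.16]
  [ -0.12    0.94   -0.11   -0.09]
  [ -0.20   -0.02    0.96   -0.04]
  [ -0.18   -0.06   -0.12    0.86]
Leontief inverse L = M⁻¹:
  [  1.1930    0.1059    0.0915    0.2373]
  [  0.2122    1.0932    0.1542    0.1611]
  [  0.2655    0.0492    1.0714    0.1044]
  [  0.3016    0.1053    0.1794    1.2383]
Total output x = L · d:
  x_0 = 1.1930·91 + 0.1059·20 + 0.0915·88 + 0.2373·56 = 132.0266
  x_1 = 0.2122·91 + 1.0932·20 + 0.1542·88 + 0.1611·56 = 63.7713
  x_2 = 0.2655·91 + 0.0492·20 + 1.0714·88 + 0.1044·56 = 125.2791
  x_3 = 0.3016·91 + 0.1053·20 + 0.1794·88 + 1.2383·56 = 114.6797
Output multipliers (column sums of L):
  Finance: 1.9724
  Textiles: 1.3537
  Chemicals: 1.4966
  Agriculture: 1.7410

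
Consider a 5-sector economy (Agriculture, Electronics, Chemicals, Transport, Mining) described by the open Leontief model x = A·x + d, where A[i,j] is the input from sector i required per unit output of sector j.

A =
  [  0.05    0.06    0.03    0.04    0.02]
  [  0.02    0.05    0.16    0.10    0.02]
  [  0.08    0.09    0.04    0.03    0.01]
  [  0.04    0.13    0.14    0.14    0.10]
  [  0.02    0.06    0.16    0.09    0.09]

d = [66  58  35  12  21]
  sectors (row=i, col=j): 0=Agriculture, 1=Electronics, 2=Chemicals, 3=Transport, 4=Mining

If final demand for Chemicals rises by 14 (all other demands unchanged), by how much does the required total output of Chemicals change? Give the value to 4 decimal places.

Form M = I − A:
  [  0.95   -0.06   -0.03   -0.04   -0.02]
  [ -0.02    0.95   -0.16   -0.10   -0.02]
  [ -0.08   -0.09    0.96   -0.03   -0.01]
  [ -0.04   -0.13   -0.14    0.86   -0.10]
  [ -0.02   -0.06   -0.16   -0.09    0.91]
Leontief inverse L = M⁻¹:
  [  1.0631    0.0840    0.0622    0.0648    0.0330]
  [  0.0479    1.0979    0.2123    0.1418    0.0431]
  [  0.0961    0.1174    1.0765    0.0581    0.0229]
  [  0.0783    0.2023    0.2368    1.2131    0.1421]
  [  0.0511    0.1149    0.2281    0.1410    1.1205]
Total output x = L · d:
  x_0 = 1.0631·66 + 0.0840·58 + 0.0622·35 + 0.0648·12 + 0.0330·21 = 78.6809
  x_1 = 0.0479·66 + 1.0979·58 + 0.2123·35 + 0.1418·12 + 0.0431·21 = 76.8765
  x_2 = 0.0961·66 + 0.1174·58 + 1.0765·35 + 0.0581·12 + 0.0229·21 = 52.0080
  x_3 = 0.0783·66 + 0.2023·58 + 0.2368·35 + 1.2131·12 + 0.1421·21 = 42.7289
  x_4 = 0.0511·66 + 0.1149·58 + 0.2281·35 + 0.1410·12 + 1.1205·21 = 43.2451
Δx_2 = L[2,2] · Δd_2 = 1.0765 · 14 = 15.0714

15.0714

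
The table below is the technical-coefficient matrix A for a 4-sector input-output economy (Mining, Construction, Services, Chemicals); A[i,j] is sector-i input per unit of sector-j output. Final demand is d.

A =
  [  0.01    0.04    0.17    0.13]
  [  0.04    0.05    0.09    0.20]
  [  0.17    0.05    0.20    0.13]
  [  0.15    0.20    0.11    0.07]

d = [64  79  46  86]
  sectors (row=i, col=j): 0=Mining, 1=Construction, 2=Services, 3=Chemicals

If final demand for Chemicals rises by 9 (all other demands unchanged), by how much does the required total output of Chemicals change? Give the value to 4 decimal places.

10.8178

Form M = I − A:
  [  0.99   -0.04   -0.17   -0.13]
  [ -0.04    0.95   -0.09   -0.20]
  [ -0.17   -0.05    0.80   -0.13]
  [ -0.15   -0.20   -0.11    0.93]
Leontief inverse L = M⁻¹:
  [  1.0938    0.1055    0.2737    0.2138]
  [  0.1220    1.1282    0.1923    0.2866]
  [  0.2783    0.1378    1.3602    0.2587]
  [  0.2356    0.2759    0.2464    1.2020]
Total output x = L · d:
  x_0 = 1.0938·64 + 0.1055·79 + 0.2737·46 + 0.2138·86 = 109.3124
  x_1 = 0.1220·64 + 1.1282·79 + 0.1923·46 + 0.2866·86 = 130.4256
  x_2 = 0.2783·64 + 0.1378·79 + 1.3602·46 + 0.2587·86 = 113.5121
  x_3 = 0.2356·64 + 0.2759·79 + 0.2464·46 + 1.2020·86 = 151.5788
Δx_3 = L[3,3] · Δd_3 = 1.2020 · 9 = 10.8178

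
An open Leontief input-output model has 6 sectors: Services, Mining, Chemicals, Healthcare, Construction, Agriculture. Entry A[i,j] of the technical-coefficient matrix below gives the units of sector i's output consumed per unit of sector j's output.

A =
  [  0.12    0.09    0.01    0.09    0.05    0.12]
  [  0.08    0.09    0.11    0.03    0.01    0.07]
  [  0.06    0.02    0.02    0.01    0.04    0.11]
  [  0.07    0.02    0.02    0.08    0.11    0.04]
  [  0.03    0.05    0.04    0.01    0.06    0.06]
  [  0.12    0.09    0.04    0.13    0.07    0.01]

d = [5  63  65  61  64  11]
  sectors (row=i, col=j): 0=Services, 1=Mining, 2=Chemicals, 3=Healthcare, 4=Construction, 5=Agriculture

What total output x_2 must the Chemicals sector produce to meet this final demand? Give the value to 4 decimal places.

79.3049

Form M = I − A:
  [  0.88   -0.09   -0.01   -0.09   -0.05   -0.12]
  [ -0.08    0.91   -0.11   -0.03   -0.01   -0.07]
  [ -0.06   -0.02    0.98   -0.01   -0.04   -0.11]
  [ -0.07   -0.02   -0.02    0.92   -0.11   -0.04]
  [ -0.03   -0.05   -0.04   -0.01    0.94   -0.06]
  [ -0.12   -0.09   -0.04   -0.13   -0.07    0.99]
Leontief inverse L = M⁻¹:
  [  1.1906    0.1441    0.0422    0.1468    0.0966    0.1710]
  [  0.1348    1.1306    0.1361    0.0685    0.0417    0.1167]
  [  0.0995    0.0506    1.0362    0.0426    0.0651    0.1364]
  [  0.1109    0.0516    0.0385    1.1121    0.1438    0.0750]
  [  0.0620    0.0760    0.0575    0.0331    1.0807    0.0861]
  [  0.1795    0.1344    0.0685    0.1741    0.1134    1.0629]
Total output x = L · d:
  x_0 = 1.1906·5 + 0.1441·63 + 0.0422·65 + 0.1468·61 + 0.0966·64 + 0.1710·11 = 34.7989
  x_1 = 0.1348·5 + 1.1306·63 + 0.1361·65 + 0.0685·61 + 0.0417·64 + 0.1167·11 = 88.8788
  x_2 = 0.0995·5 + 0.0506·63 + 1.0362·65 + 0.0426·61 + 0.0651·64 + 0.1364·11 = 79.3049
  x_3 = 0.1109·5 + 0.0516·63 + 0.0385·65 + 1.1121·61 + 0.1438·64 + 0.0750·11 = 84.1752
  x_4 = 0.0620·5 + 0.0760·63 + 0.0575·65 + 0.0331·61 + 1.0807·64 + 0.0861·11 = 80.9631
  x_5 = 0.1795·5 + 0.1344·63 + 0.0685·65 + 0.1741·61 + 0.1134·64 + 1.0629·11 = 43.3913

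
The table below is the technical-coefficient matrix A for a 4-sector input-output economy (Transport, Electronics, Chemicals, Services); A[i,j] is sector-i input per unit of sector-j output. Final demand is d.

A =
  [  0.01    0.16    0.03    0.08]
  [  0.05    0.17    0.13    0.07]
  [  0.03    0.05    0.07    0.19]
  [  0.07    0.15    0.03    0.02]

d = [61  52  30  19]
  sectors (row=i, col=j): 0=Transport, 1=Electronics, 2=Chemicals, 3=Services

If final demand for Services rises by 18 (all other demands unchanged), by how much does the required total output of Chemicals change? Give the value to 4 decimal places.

Form M = I − A:
  [  0.99   -0.16   -0.03   -0.08]
  [ -0.05    0.83   -0.13   -0.07]
  [ -0.03   -0.05    0.93   -0.19]
  [ -0.07   -0.15   -0.03    0.98]
Leontief inverse L = M⁻¹:
  [  1.0315    0.2234    0.0682    0.1134]
  [  0.0782    1.2546    0.1821    0.1313]
  [  0.0553    0.1179    1.1008    0.2264]
  [  0.0873    0.2116    0.0664    1.0555]
Total output x = L · d:
  x_0 = 1.0315·61 + 0.2234·52 + 0.0682·30 + 0.1134·19 = 78.7371
  x_1 = 0.0782·61 + 1.2546·52 + 0.1821·30 + 0.1313·19 = 77.9655
  x_2 = 0.0553·61 + 0.1179·52 + 1.1008·30 + 0.2264·19 = 46.8305
  x_3 = 0.0873·61 + 0.2116·52 + 0.0664·30 + 1.0555·19 = 38.3789
Δx_2 = L[2,3] · Δd_3 = 0.2264 · 18 = 4.0745

4.0745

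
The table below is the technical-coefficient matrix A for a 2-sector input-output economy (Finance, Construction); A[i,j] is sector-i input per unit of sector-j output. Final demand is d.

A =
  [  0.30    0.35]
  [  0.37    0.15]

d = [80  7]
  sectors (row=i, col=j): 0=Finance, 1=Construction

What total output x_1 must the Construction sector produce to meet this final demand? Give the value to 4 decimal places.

74.1139

Form M = I − A:
  [  0.70   -0.35]
  [ -0.37    0.85]
Leontief inverse L = M⁻¹:
  [  1.8260    0.7519]
  [  0.7948    1.5038]
Total output x = L · d:
  x_0 = 1.8260·80 + 0.7519·7 = 151.3426
  x_1 = 0.7948·80 + 1.5038·7 = 74.1139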